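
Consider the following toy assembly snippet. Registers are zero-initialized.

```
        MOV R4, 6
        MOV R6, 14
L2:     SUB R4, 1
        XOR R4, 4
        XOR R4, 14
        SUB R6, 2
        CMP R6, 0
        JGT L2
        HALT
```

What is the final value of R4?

R4=6
R6=14
R4=6-1=5
R4=5^4=1
R4=1^14=15
R6=14-2=12
CMP R6, 0  (cmp 12,0)
JGT L2: taken
R4=15-1=14
R4=14^4=10
R4=10^14=4
R6=12-2=10
CMP R6, 0  (cmp 10,0)
JGT L2: taken
R4=4-1=3
R4=3^4=7
R4=7^14=9
R6=10-2=8
CMP R6, 0  (cmp 8,0)
JGT L2: taken
R4=9-1=8
R4=8^4=12
R4=12^14=2
R6=8-2=6
CMP R6, 0  (cmp 6,0)
JGT L2: taken
R4=2-1=1
R4=1^4=5
R4=5^14=11
R6=6-2=4
CMP R6, 0  (cmp 4,0)
JGT L2: taken
R4=11-1=10
R4=10^4=14
R4=14^14=0
R6=4-2=2
CMP R6, 0  (cmp 2,0)
JGT L2: taken
R4=0-1=-1
R4=(-1)^4=-5
R4=(-5)^14=-11
R6=2-2=0
CMP R6, 0  (cmp 0,0)
JGT L2: not taken
halt.

-11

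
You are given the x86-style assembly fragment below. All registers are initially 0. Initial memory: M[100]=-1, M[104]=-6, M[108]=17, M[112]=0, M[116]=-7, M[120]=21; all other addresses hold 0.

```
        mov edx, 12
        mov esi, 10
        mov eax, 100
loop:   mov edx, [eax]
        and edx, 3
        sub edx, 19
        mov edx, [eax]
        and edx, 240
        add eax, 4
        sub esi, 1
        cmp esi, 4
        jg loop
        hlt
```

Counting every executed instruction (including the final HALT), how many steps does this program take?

58

after mov edx, 12: edx=12
after mov esi, 10: esi=10
after mov eax, 100: eax=100
after mov edx, [eax]: edx=M[100]=-1
after and edx, 3: edx=(-1)&3=3
after sub edx, 19: edx=3-19=-16
after mov edx, [eax]: edx=M[100]=-1
after and edx, 240: edx=(-1)&240=240
after add eax, 4: eax=100+4=104
after sub esi, 1: esi=10-1=9
cmp esi, 4  (cmp 9,4)
jg loop: taken
after mov edx, [eax]: edx=M[104]=-6
after and edx, 3: edx=(-6)&3=2
after sub edx, 19: edx=2-19=-17
after mov edx, [eax]: edx=M[104]=-6
after and edx, 240: edx=(-6)&240=240
after add eax, 4: eax=104+4=108
after sub esi, 1: esi=9-1=8
cmp esi, 4  (cmp 8,4)
jg loop: taken
after mov edx, [eax]: edx=M[108]=17
after and edx, 3: edx=17&3=1
after sub edx, 19: edx=1-19=-18
after mov edx, [eax]: edx=M[108]=17
after and edx, 240: edx=17&240=16
after add eax, 4: eax=108+4=112
after sub esi, 1: esi=8-1=7
cmp esi, 4  (cmp 7,4)
jg loop: taken
after mov edx, [eax]: edx=M[112]=0
after and edx, 3: edx=0&3=0
after sub edx, 19: edx=0-19=-19
after mov edx, [eax]: edx=M[112]=0
after and edx, 240: edx=0&240=0
after add eax, 4: eax=112+4=116
after sub esi, 1: esi=7-1=6
cmp esi, 4  (cmp 6,4)
jg loop: taken
after mov edx, [eax]: edx=M[116]=-7
after and edx, 3: edx=(-7)&3=1
after sub edx, 19: edx=1-19=-18
after mov edx, [eax]: edx=M[116]=-7
after and edx, 240: edx=(-7)&240=240
after add eax, 4: eax=116+4=120
after sub esi, 1: esi=6-1=5
cmp esi, 4  (cmp 5,4)
jg loop: taken
after mov edx, [eax]: edx=M[120]=21
after and edx, 3: edx=21&3=1
after sub edx, 19: edx=1-19=-18
after mov edx, [eax]: edx=M[120]=21
after and edx, 240: edx=21&240=16
after add eax, 4: eax=120+4=124
after sub esi, 1: esi=5-1=4
cmp esi, 4  (cmp 4,4)
jg loop: not taken
halt.
Total executed instructions: 58.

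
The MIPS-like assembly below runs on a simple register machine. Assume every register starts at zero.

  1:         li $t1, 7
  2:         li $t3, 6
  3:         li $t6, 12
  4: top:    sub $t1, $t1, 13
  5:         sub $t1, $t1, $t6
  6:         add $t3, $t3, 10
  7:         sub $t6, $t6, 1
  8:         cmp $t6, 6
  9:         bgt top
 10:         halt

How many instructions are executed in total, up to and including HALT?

40

li $t1, 7 → $t1=7
li $t3, 6 → $t3=6
li $t6, 12 → $t6=12
sub $t1, $t1, 13 → $t1=7-13=-6
sub $t1, $t1, $t6 → $t1=(-6)-12=-18
add $t3, $t3, 10 → $t3=6+10=16
sub $t6, $t6, 1 → $t6=12-1=11
cmp $t6, 6  (cmp 11,6)
bgt top: taken
sub $t1, $t1, 13 → $t1=(-18)-13=-31
sub $t1, $t1, $t6 → $t1=(-31)-11=-42
add $t3, $t3, 10 → $t3=16+10=26
sub $t6, $t6, 1 → $t6=11-1=10
cmp $t6, 6  (cmp 10,6)
bgt top: taken
sub $t1, $t1, 13 → $t1=(-42)-13=-55
sub $t1, $t1, $t6 → $t1=(-55)-10=-65
add $t3, $t3, 10 → $t3=26+10=36
sub $t6, $t6, 1 → $t6=10-1=9
cmp $t6, 6  (cmp 9,6)
bgt top: taken
sub $t1, $t1, 13 → $t1=(-65)-13=-78
sub $t1, $t1, $t6 → $t1=(-78)-9=-87
add $t3, $t3, 10 → $t3=36+10=46
sub $t6, $t6, 1 → $t6=9-1=8
cmp $t6, 6  (cmp 8,6)
bgt top: taken
sub $t1, $t1, 13 → $t1=(-87)-13=-100
sub $t1, $t1, $t6 → $t1=(-100)-8=-108
add $t3, $t3, 10 → $t3=46+10=56
sub $t6, $t6, 1 → $t6=8-1=7
cmp $t6, 6  (cmp 7,6)
bgt top: taken
sub $t1, $t1, 13 → $t1=(-108)-13=-121
sub $t1, $t1, $t6 → $t1=(-121)-7=-128
add $t3, $t3, 10 → $t3=56+10=66
sub $t6, $t6, 1 → $t6=7-1=6
cmp $t6, 6  (cmp 6,6)
bgt top: not taken
halt.
Total executed instructions: 40.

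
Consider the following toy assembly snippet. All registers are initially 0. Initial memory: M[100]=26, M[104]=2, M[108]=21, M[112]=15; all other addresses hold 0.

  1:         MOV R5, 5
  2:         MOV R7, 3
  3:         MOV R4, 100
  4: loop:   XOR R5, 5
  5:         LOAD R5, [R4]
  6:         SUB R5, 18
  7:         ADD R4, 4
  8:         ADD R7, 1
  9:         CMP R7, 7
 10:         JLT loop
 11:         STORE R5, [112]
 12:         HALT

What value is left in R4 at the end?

MOV R5, 5 → R5=5
MOV R7, 3 → R7=3
MOV R4, 100 → R4=100
XOR R5, 5 → R5=5^5=0
LOAD R5, [R4] → R5=M[100]=26
SUB R5, 18 → R5=26-18=8
ADD R4, 4 → R4=100+4=104
ADD R7, 1 → R7=3+1=4
CMP R7, 7  (cmp 4,7)
JLT loop: taken
XOR R5, 5 → R5=8^5=13
LOAD R5, [R4] → R5=M[104]=2
SUB R5, 18 → R5=2-18=-16
ADD R4, 4 → R4=104+4=108
ADD R7, 1 → R7=4+1=5
CMP R7, 7  (cmp 5,7)
JLT loop: taken
XOR R5, 5 → R5=(-16)^5=-11
LOAD R5, [R4] → R5=M[108]=21
SUB R5, 18 → R5=21-18=3
ADD R4, 4 → R4=108+4=112
ADD R7, 1 → R7=5+1=6
CMP R7, 7  (cmp 6,7)
JLT loop: taken
XOR R5, 5 → R5=3^5=6
LOAD R5, [R4] → R5=M[112]=15
SUB R5, 18 → R5=15-18=-3
ADD R4, 4 → R4=112+4=116
ADD R7, 1 → R7=6+1=7
CMP R7, 7  (cmp 7,7)
JLT loop: not taken
STORE R5, [112] → M[112]=-3
halt.

116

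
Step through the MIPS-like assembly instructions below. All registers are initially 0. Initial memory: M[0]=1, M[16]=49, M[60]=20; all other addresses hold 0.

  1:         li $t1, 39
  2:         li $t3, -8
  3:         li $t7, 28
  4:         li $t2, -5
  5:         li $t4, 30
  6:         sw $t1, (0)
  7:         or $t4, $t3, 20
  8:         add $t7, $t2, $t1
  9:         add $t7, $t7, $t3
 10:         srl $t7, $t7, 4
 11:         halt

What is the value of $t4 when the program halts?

li $t1, 39 → $t1=39
li $t3, -8 → $t3=-8
li $t7, 28 → $t7=28
li $t2, -5 → $t2=-5
li $t4, 30 → $t4=30
sw $t1, (0) → M[0]=39
or $t4, $t3, 20 → $t4=(-8)|20=-4
add $t7, $t2, $t1 → $t7=(-5)+39=34
add $t7, $t7, $t3 → $t7=34+(-8)=26
srl $t7, $t7, 4 → $t7=26>>4=1
halt.

-4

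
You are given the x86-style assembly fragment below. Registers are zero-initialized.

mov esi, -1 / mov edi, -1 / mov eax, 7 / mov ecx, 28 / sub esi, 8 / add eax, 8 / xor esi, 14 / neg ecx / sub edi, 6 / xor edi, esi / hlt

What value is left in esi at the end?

-7

mov esi, -1 → esi=-1
mov edi, -1 → edi=-1
mov eax, 7 → eax=7
mov ecx, 28 → ecx=28
sub esi, 8 → esi=(-1)-8=-9
add eax, 8 → eax=7+8=15
xor esi, 14 → esi=(-9)^14=-7
neg ecx → ecx=-(28)=-28
sub edi, 6 → edi=(-1)-6=-7
xor edi, esi → edi=(-7)^(-7)=0
halt.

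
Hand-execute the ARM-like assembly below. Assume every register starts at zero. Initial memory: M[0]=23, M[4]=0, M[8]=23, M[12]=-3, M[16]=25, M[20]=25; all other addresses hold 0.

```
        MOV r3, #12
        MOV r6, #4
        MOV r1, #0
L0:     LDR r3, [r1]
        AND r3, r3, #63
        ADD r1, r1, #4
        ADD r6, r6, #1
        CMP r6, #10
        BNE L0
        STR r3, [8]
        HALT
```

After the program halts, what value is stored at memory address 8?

25

r3=12
r6=4
r1=0
r3=M[0]=23
r3=23&63=23
r1=0+4=4
r6=4+1=5
CMP r6, #10  (cmp 5,10)
BNE L0: taken
r3=M[4]=0
r3=0&63=0
r1=4+4=8
r6=5+1=6
CMP r6, #10  (cmp 6,10)
BNE L0: taken
r3=M[8]=23
r3=23&63=23
r1=8+4=12
r6=6+1=7
CMP r6, #10  (cmp 7,10)
BNE L0: taken
r3=M[12]=-3
r3=(-3)&63=61
r1=12+4=16
r6=7+1=8
CMP r6, #10  (cmp 8,10)
BNE L0: taken
r3=M[16]=25
r3=25&63=25
r1=16+4=20
r6=8+1=9
CMP r6, #10  (cmp 9,10)
BNE L0: taken
r3=M[20]=25
r3=25&63=25
r1=20+4=24
r6=9+1=10
CMP r6, #10  (cmp 10,10)
BNE L0: not taken
STR r3, [8] → M[8]=25
halt.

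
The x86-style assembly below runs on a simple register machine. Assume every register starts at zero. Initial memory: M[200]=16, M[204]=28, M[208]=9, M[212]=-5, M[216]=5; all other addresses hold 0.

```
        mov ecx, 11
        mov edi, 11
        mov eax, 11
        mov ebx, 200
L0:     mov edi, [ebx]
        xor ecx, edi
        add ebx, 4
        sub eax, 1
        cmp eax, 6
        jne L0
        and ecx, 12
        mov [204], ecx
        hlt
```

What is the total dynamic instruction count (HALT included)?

37

ecx=11
edi=11
eax=11
ebx=200
edi=M[200]=16
ecx=11^16=27
ebx=200+4=204
eax=11-1=10
cmp eax, 6  (cmp 10,6)
jne L0: taken
edi=M[204]=28
ecx=27^28=7
ebx=204+4=208
eax=10-1=9
cmp eax, 6  (cmp 9,6)
jne L0: taken
edi=M[208]=9
ecx=7^9=14
ebx=208+4=212
eax=9-1=8
cmp eax, 6  (cmp 8,6)
jne L0: taken
edi=M[212]=-5
ecx=14^(-5)=-11
ebx=212+4=216
eax=8-1=7
cmp eax, 6  (cmp 7,6)
jne L0: taken
edi=M[216]=5
ecx=(-11)^5=-16
ebx=216+4=220
eax=7-1=6
cmp eax, 6  (cmp 6,6)
jne L0: not taken
ecx=(-16)&12=0
mov [204], ecx → M[204]=0
halt.
Total executed instructions: 37.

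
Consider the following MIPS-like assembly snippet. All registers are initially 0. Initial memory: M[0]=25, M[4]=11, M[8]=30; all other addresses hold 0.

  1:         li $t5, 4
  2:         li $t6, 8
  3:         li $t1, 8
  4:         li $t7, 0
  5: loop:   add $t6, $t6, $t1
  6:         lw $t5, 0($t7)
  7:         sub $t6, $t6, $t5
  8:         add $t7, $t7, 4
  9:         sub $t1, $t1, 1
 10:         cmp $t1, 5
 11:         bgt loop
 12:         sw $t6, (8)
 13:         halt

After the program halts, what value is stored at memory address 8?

-37

$t5=4
$t6=8
$t1=8
$t7=0
$t6=8+8=16
$t5=M[0]=25
$t6=16-25=-9
$t7=0+4=4
$t1=8-1=7
cmp $t1, 5  (cmp 7,5)
bgt loop: taken
$t6=(-9)+7=-2
$t5=M[4]=11
$t6=(-2)-11=-13
$t7=4+4=8
$t1=7-1=6
cmp $t1, 5  (cmp 6,5)
bgt loop: taken
$t6=(-13)+6=-7
$t5=M[8]=30
$t6=(-7)-30=-37
$t7=8+4=12
$t1=6-1=5
cmp $t1, 5  (cmp 5,5)
bgt loop: not taken
sw $t6, (8) → M[8]=-37
halt.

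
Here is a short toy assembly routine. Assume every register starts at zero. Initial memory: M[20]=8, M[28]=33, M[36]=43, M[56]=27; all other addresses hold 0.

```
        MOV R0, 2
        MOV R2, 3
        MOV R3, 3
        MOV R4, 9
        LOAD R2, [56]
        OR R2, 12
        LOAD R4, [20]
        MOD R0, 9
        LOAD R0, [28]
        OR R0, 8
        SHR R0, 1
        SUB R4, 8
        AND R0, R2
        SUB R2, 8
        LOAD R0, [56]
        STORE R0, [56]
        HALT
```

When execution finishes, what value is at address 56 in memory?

after MOV R0, 2: R0=2
after MOV R2, 3: R2=3
after MOV R3, 3: R3=3
after MOV R4, 9: R4=9
after LOAD R2, [56]: R2=M[56]=27
after OR R2, 12: R2=27|12=31
after LOAD R4, [20]: R4=M[20]=8
after MOD R0, 9: R0=2%9=2
after LOAD R0, [28]: R0=M[28]=33
after OR R0, 8: R0=33|8=41
after SHR R0, 1: R0=41>>1=20
after SUB R4, 8: R4=8-8=0
after AND R0, R2: R0=20&31=20
after SUB R2, 8: R2=31-8=23
after LOAD R0, [56]: R0=M[56]=27
STORE R0, [56] → M[56]=27
halt.

27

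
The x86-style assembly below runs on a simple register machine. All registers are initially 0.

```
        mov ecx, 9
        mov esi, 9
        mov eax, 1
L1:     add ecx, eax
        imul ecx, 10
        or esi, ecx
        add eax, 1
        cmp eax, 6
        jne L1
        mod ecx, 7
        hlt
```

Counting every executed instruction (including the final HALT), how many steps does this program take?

after mov ecx, 9: ecx=9
after mov esi, 9: esi=9
after mov eax, 1: eax=1
after add ecx, eax: ecx=9+1=10
after imul ecx, 10: ecx=10*10=100
after or esi, ecx: esi=9|100=109
after add eax, 1: eax=1+1=2
cmp eax, 6  (cmp 2,6)
jne L1: taken
after add ecx, eax: ecx=100+2=102
after imul ecx, 10: ecx=102*10=1020
after or esi, ecx: esi=109|1020=1021
after add eax, 1: eax=2+1=3
cmp eax, 6  (cmp 3,6)
jne L1: taken
after add ecx, eax: ecx=1020+3=1023
after imul ecx, 10: ecx=1023*10=10230
after or esi, ecx: esi=1021|10230=10239
after add eax, 1: eax=3+1=4
cmp eax, 6  (cmp 4,6)
jne L1: taken
after add ecx, eax: ecx=10230+4=10234
after imul ecx, 10: ecx=10234*10=102340
after or esi, ecx: esi=10239|102340=110591
after add eax, 1: eax=4+1=5
cmp eax, 6  (cmp 5,6)
jne L1: taken
after add ecx, eax: ecx=102340+5=102345
after imul ecx, 10: ecx=102345*10=1023450
after or esi, ecx: esi=110591|1023450=1032191
after add eax, 1: eax=5+1=6
cmp eax, 6  (cmp 6,6)
jne L1: not taken
after mod ecx, 7: ecx=1023450%7=1
halt.
Total executed instructions: 35.

35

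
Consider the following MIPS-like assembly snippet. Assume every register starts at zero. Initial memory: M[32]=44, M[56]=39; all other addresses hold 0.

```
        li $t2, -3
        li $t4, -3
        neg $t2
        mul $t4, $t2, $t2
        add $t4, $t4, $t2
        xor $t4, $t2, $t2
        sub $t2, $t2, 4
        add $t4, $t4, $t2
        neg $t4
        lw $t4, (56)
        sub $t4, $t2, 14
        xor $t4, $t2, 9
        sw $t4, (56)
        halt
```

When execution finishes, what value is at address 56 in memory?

-10

li $t2, -3 → $t2=-3
li $t4, -3 → $t4=-3
neg $t2 → $t2=-(-3)=3
mul $t4, $t2, $t2 → $t4=3*3=9
add $t4, $t4, $t2 → $t4=9+3=12
xor $t4, $t2, $t2 → $t4=3^3=0
sub $t2, $t2, 4 → $t2=3-4=-1
add $t4, $t4, $t2 → $t4=0+(-1)=-1
neg $t4 → $t4=-(-1)=1
lw $t4, (56) → $t4=M[56]=39
sub $t4, $t2, 14 → $t4=(-1)-14=-15
xor $t4, $t2, 9 → $t4=(-1)^9=-10
sw $t4, (56) → M[56]=-10
halt.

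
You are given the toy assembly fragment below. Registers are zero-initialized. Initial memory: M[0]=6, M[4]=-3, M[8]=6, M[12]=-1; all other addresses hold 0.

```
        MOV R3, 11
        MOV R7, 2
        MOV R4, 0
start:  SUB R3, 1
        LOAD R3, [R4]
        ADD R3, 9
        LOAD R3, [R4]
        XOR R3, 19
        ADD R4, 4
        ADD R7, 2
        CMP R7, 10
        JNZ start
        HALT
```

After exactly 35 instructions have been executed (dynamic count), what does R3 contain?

after MOV R3, 11: R3=11
after MOV R7, 2: R7=2
after MOV R4, 0: R4=0
after SUB R3, 1: R3=11-1=10
after LOAD R3, [R4]: R3=M[0]=6
after ADD R3, 9: R3=6+9=15
after LOAD R3, [R4]: R3=M[0]=6
after XOR R3, 19: R3=6^19=21
after ADD R4, 4: R4=0+4=4
after ADD R7, 2: R7=2+2=4
CMP R7, 10  (cmp 4,10)
JNZ start: taken
after SUB R3, 1: R3=21-1=20
after LOAD R3, [R4]: R3=M[4]=-3
after ADD R3, 9: R3=(-3)+9=6
after LOAD R3, [R4]: R3=M[4]=-3
after XOR R3, 19: R3=(-3)^19=-18
after ADD R4, 4: R4=4+4=8
after ADD R7, 2: R7=4+2=6
CMP R7, 10  (cmp 6,10)
JNZ start: taken
after SUB R3, 1: R3=(-18)-1=-19
after LOAD R3, [R4]: R3=M[8]=6
after ADD R3, 9: R3=6+9=15
after LOAD R3, [R4]: R3=M[8]=6
after XOR R3, 19: R3=6^19=21
after ADD R4, 4: R4=8+4=12
after ADD R7, 2: R7=6+2=8
CMP R7, 10  (cmp 8,10)
JNZ start: taken
after SUB R3, 1: R3=21-1=20
after LOAD R3, [R4]: R3=M[12]=-1
after ADD R3, 9: R3=(-1)+9=8
after LOAD R3, [R4]: R3=M[12]=-1
after XOR R3, 19: R3=(-1)^19=-20
After step 35: R3 = -20.

-20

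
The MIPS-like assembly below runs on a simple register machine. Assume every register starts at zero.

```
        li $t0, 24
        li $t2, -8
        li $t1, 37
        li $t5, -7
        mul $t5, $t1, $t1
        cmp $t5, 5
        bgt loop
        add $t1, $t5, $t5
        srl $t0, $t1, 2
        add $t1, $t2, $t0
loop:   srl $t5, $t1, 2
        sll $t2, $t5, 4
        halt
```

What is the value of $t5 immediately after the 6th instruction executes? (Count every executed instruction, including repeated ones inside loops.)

1369

li $t0, 24 → $t0=24
li $t2, -8 → $t2=-8
li $t1, 37 → $t1=37
li $t5, -7 → $t5=-7
mul $t5, $t1, $t1 → $t5=37*37=1369
cmp $t5, 5  (cmp 1369,5)
After step 6: $t5 = 1369.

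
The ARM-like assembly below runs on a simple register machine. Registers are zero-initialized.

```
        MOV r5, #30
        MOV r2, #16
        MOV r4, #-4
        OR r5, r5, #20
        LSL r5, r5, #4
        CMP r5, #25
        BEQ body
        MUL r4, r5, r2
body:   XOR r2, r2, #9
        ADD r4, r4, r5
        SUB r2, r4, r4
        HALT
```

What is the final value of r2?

0

MOV r5, #30 → r5=30
MOV r2, #16 → r2=16
MOV r4, #-4 → r4=-4
OR r5, r5, #20 → r5=30|20=30
LSL r5, r5, #4 → r5=30<<4=480
CMP r5, #25  (cmp 480,25)
BEQ body: not taken
MUL r4, r5, r2 → r4=480*16=7680
XOR r2, r2, #9 → r2=16^9=25
ADD r4, r4, r5 → r4=7680+480=8160
SUB r2, r4, r4 → r2=8160-8160=0
halt.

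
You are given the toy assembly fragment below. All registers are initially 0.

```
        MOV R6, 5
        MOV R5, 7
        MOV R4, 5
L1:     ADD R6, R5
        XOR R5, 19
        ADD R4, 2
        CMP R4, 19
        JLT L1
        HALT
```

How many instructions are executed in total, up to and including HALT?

after MOV R6, 5: R6=5
after MOV R5, 7: R5=7
after MOV R4, 5: R4=5
after ADD R6, R5: R6=5+7=12
after XOR R5, 19: R5=7^19=20
after ADD R4, 2: R4=5+2=7
CMP R4, 19  (cmp 7,19)
JLT L1: taken
after ADD R6, R5: R6=12+20=32
after XOR R5, 19: R5=20^19=7
after ADD R4, 2: R4=7+2=9
CMP R4, 19  (cmp 9,19)
JLT L1: taken
after ADD R6, R5: R6=32+7=39
after XOR R5, 19: R5=7^19=20
after ADD R4, 2: R4=9+2=11
CMP R4, 19  (cmp 11,19)
JLT L1: taken
after ADD R6, R5: R6=39+20=59
after XOR R5, 19: R5=20^19=7
after ADD R4, 2: R4=11+2=13
CMP R4, 19  (cmp 13,19)
JLT L1: taken
after ADD R6, R5: R6=59+7=66
after XOR R5, 19: R5=7^19=20
after ADD R4, 2: R4=13+2=15
CMP R4, 19  (cmp 15,19)
JLT L1: taken
after ADD R6, R5: R6=66+20=86
after XOR R5, 19: R5=20^19=7
after ADD R4, 2: R4=15+2=17
CMP R4, 19  (cmp 17,19)
JLT L1: taken
after ADD R6, R5: R6=86+7=93
after XOR R5, 19: R5=7^19=20
after ADD R4, 2: R4=17+2=19
CMP R4, 19  (cmp 19,19)
JLT L1: not taken
halt.
Total executed instructions: 39.

39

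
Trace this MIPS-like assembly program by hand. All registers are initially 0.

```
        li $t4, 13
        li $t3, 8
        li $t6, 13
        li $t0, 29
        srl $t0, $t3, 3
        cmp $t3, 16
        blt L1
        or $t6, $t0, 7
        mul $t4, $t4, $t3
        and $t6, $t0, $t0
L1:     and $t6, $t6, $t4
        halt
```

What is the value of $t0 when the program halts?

1

after li $t4, 13: $t4=13
after li $t3, 8: $t3=8
after li $t6, 13: $t6=13
after li $t0, 29: $t0=29
after srl $t0, $t3, 3: $t0=8>>3=1
cmp $t3, 16  (cmp 8,16)
blt L1: taken
after and $t6, $t6, $t4: $t6=13&13=13
halt.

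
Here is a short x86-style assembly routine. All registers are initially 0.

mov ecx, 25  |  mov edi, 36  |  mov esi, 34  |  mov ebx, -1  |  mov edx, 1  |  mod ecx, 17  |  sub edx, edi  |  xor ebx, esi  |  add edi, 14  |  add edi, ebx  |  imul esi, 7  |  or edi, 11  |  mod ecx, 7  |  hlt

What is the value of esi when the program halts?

mov ecx, 25 → ecx=25
mov edi, 36 → edi=36
mov esi, 34 → esi=34
mov ebx, -1 → ebx=-1
mov edx, 1 → edx=1
mod ecx, 17 → ecx=25%17=8
sub edx, edi → edx=1-36=-35
xor ebx, esi → ebx=(-1)^34=-35
add edi, 14 → edi=36+14=50
add edi, ebx → edi=50+(-35)=15
imul esi, 7 → esi=34*7=238
or edi, 11 → edi=15|11=15
mod ecx, 7 → ecx=8%7=1
halt.

238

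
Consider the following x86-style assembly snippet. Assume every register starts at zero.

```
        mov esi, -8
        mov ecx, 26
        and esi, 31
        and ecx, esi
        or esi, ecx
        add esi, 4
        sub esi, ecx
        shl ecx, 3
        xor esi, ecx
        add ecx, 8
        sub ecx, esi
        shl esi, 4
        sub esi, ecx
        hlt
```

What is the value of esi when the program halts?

3132

after mov esi, -8: esi=-8
after mov ecx, 26: ecx=26
after and esi, 31: esi=(-8)&31=24
after and ecx, esi: ecx=26&24=24
after or esi, ecx: esi=24|24=24
after add esi, 4: esi=24+4=28
after sub esi, ecx: esi=28-24=4
after shl ecx, 3: ecx=24<<3=192
after xor esi, ecx: esi=4^192=196
after add ecx, 8: ecx=192+8=200
after sub ecx, esi: ecx=200-196=4
after shl esi, 4: esi=196<<4=3136
after sub esi, ecx: esi=3136-4=3132
halt.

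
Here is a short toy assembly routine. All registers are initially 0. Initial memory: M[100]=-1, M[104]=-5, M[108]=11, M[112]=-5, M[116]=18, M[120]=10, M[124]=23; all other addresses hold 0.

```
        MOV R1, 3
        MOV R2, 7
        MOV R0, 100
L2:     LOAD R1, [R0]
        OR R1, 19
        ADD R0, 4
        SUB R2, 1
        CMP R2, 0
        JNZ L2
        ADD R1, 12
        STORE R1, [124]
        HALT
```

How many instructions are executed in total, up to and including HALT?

48

after MOV R1, 3: R1=3
after MOV R2, 7: R2=7
after MOV R0, 100: R0=100
after LOAD R1, [R0]: R1=M[100]=-1
after OR R1, 19: R1=(-1)|19=-1
after ADD R0, 4: R0=100+4=104
after SUB R2, 1: R2=7-1=6
CMP R2, 0  (cmp 6,0)
JNZ L2: taken
after LOAD R1, [R0]: R1=M[104]=-5
after OR R1, 19: R1=(-5)|19=-5
after ADD R0, 4: R0=104+4=108
after SUB R2, 1: R2=6-1=5
CMP R2, 0  (cmp 5,0)
JNZ L2: taken
after LOAD R1, [R0]: R1=M[108]=11
after OR R1, 19: R1=11|19=27
after ADD R0, 4: R0=108+4=112
after SUB R2, 1: R2=5-1=4
CMP R2, 0  (cmp 4,0)
JNZ L2: taken
after LOAD R1, [R0]: R1=M[112]=-5
after OR R1, 19: R1=(-5)|19=-5
after ADD R0, 4: R0=112+4=116
after SUB R2, 1: R2=4-1=3
CMP R2, 0  (cmp 3,0)
JNZ L2: taken
after LOAD R1, [R0]: R1=M[116]=18
after OR R1, 19: R1=18|19=19
after ADD R0, 4: R0=116+4=120
after SUB R2, 1: R2=3-1=2
CMP R2, 0  (cmp 2,0)
JNZ L2: taken
after LOAD R1, [R0]: R1=M[120]=10
after OR R1, 19: R1=10|19=27
after ADD R0, 4: R0=120+4=124
after SUB R2, 1: R2=2-1=1
CMP R2, 0  (cmp 1,0)
JNZ L2: taken
after LOAD R1, [R0]: R1=M[124]=23
after OR R1, 19: R1=23|19=23
after ADD R0, 4: R0=124+4=128
after SUB R2, 1: R2=1-1=0
CMP R2, 0  (cmp 0,0)
JNZ L2: not taken
after ADD R1, 12: R1=23+12=35
STORE R1, [124] → M[124]=35
halt.
Total executed instructions: 48.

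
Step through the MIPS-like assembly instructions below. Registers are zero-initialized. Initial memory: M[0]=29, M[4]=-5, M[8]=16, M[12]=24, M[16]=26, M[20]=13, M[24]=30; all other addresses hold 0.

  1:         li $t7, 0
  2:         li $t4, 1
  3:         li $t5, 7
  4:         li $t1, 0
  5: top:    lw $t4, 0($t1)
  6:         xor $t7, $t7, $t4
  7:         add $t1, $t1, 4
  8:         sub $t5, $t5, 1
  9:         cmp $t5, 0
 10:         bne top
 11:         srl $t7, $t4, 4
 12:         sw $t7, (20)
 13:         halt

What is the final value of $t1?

28

after li $t7, 0: $t7=0
after li $t4, 1: $t4=1
after li $t5, 7: $t5=7
after li $t1, 0: $t1=0
after lw $t4, 0($t1): $t4=M[0]=29
after xor $t7, $t7, $t4: $t7=0^29=29
after add $t1, $t1, 4: $t1=0+4=4
after sub $t5, $t5, 1: $t5=7-1=6
cmp $t5, 0  (cmp 6,0)
bne top: taken
after lw $t4, 0($t1): $t4=M[4]=-5
after xor $t7, $t7, $t4: $t7=29^(-5)=-26
after add $t1, $t1, 4: $t1=4+4=8
after sub $t5, $t5, 1: $t5=6-1=5
cmp $t5, 0  (cmp 5,0)
bne top: taken
after lw $t4, 0($t1): $t4=M[8]=16
after xor $t7, $t7, $t4: $t7=(-26)^16=-10
after add $t1, $t1, 4: $t1=8+4=12
after sub $t5, $t5, 1: $t5=5-1=4
cmp $t5, 0  (cmp 4,0)
bne top: taken
after lw $t4, 0($t1): $t4=M[12]=24
after xor $t7, $t7, $t4: $t7=(-10)^24=-18
after add $t1, $t1, 4: $t1=12+4=16
after sub $t5, $t5, 1: $t5=4-1=3
cmp $t5, 0  (cmp 3,0)
bne top: taken
after lw $t4, 0($t1): $t4=M[16]=26
after xor $t7, $t7, $t4: $t7=(-18)^26=-12
after add $t1, $t1, 4: $t1=16+4=20
after sub $t5, $t5, 1: $t5=3-1=2
cmp $t5, 0  (cmp 2,0)
bne top: taken
after lw $t4, 0($t1): $t4=M[20]=13
after xor $t7, $t7, $t4: $t7=(-12)^13=-7
after add $t1, $t1, 4: $t1=20+4=24
after sub $t5, $t5, 1: $t5=2-1=1
cmp $t5, 0  (cmp 1,0)
bne top: taken
after lw $t4, 0($t1): $t4=M[24]=30
after xor $t7, $t7, $t4: $t7=(-7)^30=-25
after add $t1, $t1, 4: $t1=24+4=28
after sub $t5, $t5, 1: $t5=1-1=0
cmp $t5, 0  (cmp 0,0)
bne top: not taken
after srl $t7, $t4, 4: $t7=30>>4=1
sw $t7, (20) → M[20]=1
halt.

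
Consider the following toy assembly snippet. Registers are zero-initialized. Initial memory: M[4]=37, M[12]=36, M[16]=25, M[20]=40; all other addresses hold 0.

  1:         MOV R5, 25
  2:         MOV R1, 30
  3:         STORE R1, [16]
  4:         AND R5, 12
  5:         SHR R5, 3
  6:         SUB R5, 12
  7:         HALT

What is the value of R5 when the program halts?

MOV R5, 25 → R5=25
MOV R1, 30 → R1=30
STORE R1, [16] → M[16]=30
AND R5, 12 → R5=25&12=8
SHR R5, 3 → R5=8>>3=1
SUB R5, 12 → R5=1-12=-11
halt.

-11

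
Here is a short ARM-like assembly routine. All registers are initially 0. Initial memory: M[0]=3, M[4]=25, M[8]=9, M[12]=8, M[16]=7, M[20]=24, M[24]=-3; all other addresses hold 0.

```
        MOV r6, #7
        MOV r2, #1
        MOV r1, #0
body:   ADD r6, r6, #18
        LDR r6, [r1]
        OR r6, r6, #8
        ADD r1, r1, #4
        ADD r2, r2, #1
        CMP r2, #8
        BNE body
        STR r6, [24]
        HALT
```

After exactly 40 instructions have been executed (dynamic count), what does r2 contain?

6

after MOV r6, #7: r6=7
after MOV r2, #1: r2=1
after MOV r1, #0: r1=0
after ADD r6, r6, #18: r6=7+18=25
after LDR r6, [r1]: r6=M[0]=3
after OR r6, r6, #8: r6=3|8=11
after ADD r1, r1, #4: r1=0+4=4
after ADD r2, r2, #1: r2=1+1=2
CMP r2, #8  (cmp 2,8)
BNE body: taken
after ADD r6, r6, #18: r6=11+18=29
after LDR r6, [r1]: r6=M[4]=25
after OR r6, r6, #8: r6=25|8=25
after ADD r1, r1, #4: r1=4+4=8
after ADD r2, r2, #1: r2=2+1=3
CMP r2, #8  (cmp 3,8)
BNE body: taken
after ADD r6, r6, #18: r6=25+18=43
after LDR r6, [r1]: r6=M[8]=9
after OR r6, r6, #8: r6=9|8=9
after ADD r1, r1, #4: r1=8+4=12
after ADD r2, r2, #1: r2=3+1=4
CMP r2, #8  (cmp 4,8)
BNE body: taken
after ADD r6, r6, #18: r6=9+18=27
after LDR r6, [r1]: r6=M[12]=8
after OR r6, r6, #8: r6=8|8=8
after ADD r1, r1, #4: r1=12+4=16
after ADD r2, r2, #1: r2=4+1=5
CMP r2, #8  (cmp 5,8)
BNE body: taken
after ADD r6, r6, #18: r6=8+18=26
after LDR r6, [r1]: r6=M[16]=7
after OR r6, r6, #8: r6=7|8=15
after ADD r1, r1, #4: r1=16+4=20
after ADD r2, r2, #1: r2=5+1=6
CMP r2, #8  (cmp 6,8)
BNE body: taken
after ADD r6, r6, #18: r6=15+18=33
after LDR r6, [r1]: r6=M[20]=24
After step 40: r2 = 6.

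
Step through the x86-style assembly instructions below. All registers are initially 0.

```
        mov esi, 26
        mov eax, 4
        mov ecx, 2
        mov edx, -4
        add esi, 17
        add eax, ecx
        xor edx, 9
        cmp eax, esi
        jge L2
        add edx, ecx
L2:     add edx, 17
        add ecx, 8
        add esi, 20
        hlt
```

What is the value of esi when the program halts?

mov esi, 26 → esi=26
mov eax, 4 → eax=4
mov ecx, 2 → ecx=2
mov edx, -4 → edx=-4
add esi, 17 → esi=26+17=43
add eax, ecx → eax=4+2=6
xor edx, 9 → edx=(-4)^9=-11
cmp eax, esi  (cmp 6,43)
jge L2: not taken
add edx, ecx → edx=(-11)+2=-9
add edx, 17 → edx=(-9)+17=8
add ecx, 8 → ecx=2+8=10
add esi, 20 → esi=43+20=63
halt.

63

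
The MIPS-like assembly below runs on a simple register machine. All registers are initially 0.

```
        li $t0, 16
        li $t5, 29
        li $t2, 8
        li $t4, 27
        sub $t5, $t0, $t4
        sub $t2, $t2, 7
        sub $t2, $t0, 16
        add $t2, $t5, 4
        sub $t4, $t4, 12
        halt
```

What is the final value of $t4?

15

$t0=16
$t5=29
$t2=8
$t4=27
$t5=16-27=-11
$t2=8-7=1
$t2=16-16=0
$t2=(-11)+4=-7
$t4=27-12=15
halt.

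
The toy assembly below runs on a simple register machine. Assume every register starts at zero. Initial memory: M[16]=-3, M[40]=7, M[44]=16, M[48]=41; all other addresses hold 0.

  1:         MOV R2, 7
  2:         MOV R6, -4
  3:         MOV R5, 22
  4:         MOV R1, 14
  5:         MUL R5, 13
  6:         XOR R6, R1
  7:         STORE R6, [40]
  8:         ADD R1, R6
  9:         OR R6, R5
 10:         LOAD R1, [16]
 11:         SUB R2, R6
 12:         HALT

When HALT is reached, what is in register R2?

9

MOV R2, 7 → R2=7
MOV R6, -4 → R6=-4
MOV R5, 22 → R5=22
MOV R1, 14 → R1=14
MUL R5, 13 → R5=22*13=286
XOR R6, R1 → R6=(-4)^14=-14
STORE R6, [40] → M[40]=-14
ADD R1, R6 → R1=14+(-14)=0
OR R6, R5 → R6=(-14)|286=-2
LOAD R1, [16] → R1=M[16]=-3
SUB R2, R6 → R2=7-(-2)=9
halt.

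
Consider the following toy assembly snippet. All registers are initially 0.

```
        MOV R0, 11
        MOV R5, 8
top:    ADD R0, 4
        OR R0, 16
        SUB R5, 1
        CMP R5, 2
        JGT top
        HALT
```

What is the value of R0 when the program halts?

83

MOV R0, 11 → R0=11
MOV R5, 8 → R5=8
ADD R0, 4 → R0=11+4=15
OR R0, 16 → R0=15|16=31
SUB R5, 1 → R5=8-1=7
CMP R5, 2  (cmp 7,2)
JGT top: taken
ADD R0, 4 → R0=31+4=35
OR R0, 16 → R0=35|16=51
SUB R5, 1 → R5=7-1=6
CMP R5, 2  (cmp 6,2)
JGT top: taken
ADD R0, 4 → R0=51+4=55
OR R0, 16 → R0=55|16=55
SUB R5, 1 → R5=6-1=5
CMP R5, 2  (cmp 5,2)
JGT top: taken
ADD R0, 4 → R0=55+4=59
OR R0, 16 → R0=59|16=59
SUB R5, 1 → R5=5-1=4
CMP R5, 2  (cmp 4,2)
JGT top: taken
ADD R0, 4 → R0=59+4=63
OR R0, 16 → R0=63|16=63
SUB R5, 1 → R5=4-1=3
CMP R5, 2  (cmp 3,2)
JGT top: taken
ADD R0, 4 → R0=63+4=67
OR R0, 16 → R0=67|16=83
SUB R5, 1 → R5=3-1=2
CMP R5, 2  (cmp 2,2)
JGT top: not taken
halt.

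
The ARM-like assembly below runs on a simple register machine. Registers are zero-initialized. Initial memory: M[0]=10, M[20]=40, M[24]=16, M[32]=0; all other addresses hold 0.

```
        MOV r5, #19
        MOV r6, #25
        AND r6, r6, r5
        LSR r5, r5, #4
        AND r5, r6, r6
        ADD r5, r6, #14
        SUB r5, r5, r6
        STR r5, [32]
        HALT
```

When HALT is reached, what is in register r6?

r5=19
r6=25
r6=25&19=17
r5=19>>4=1
r5=17&17=17
r5=17+14=31
r5=31-17=14
STR r5, [32] → M[32]=14
halt.

17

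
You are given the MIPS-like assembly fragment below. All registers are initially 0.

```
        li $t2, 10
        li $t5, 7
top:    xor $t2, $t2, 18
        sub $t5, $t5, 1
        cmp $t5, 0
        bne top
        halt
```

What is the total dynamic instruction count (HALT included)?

li $t2, 10 → $t2=10
li $t5, 7 → $t5=7
xor $t2, $t2, 18 → $t2=10^18=24
sub $t5, $t5, 1 → $t5=7-1=6
cmp $t5, 0  (cmp 6,0)
bne top: taken
xor $t2, $t2, 18 → $t2=24^18=10
sub $t5, $t5, 1 → $t5=6-1=5
cmp $t5, 0  (cmp 5,0)
bne top: taken
xor $t2, $t2, 18 → $t2=10^18=24
sub $t5, $t5, 1 → $t5=5-1=4
cmp $t5, 0  (cmp 4,0)
bne top: taken
xor $t2, $t2, 18 → $t2=24^18=10
sub $t5, $t5, 1 → $t5=4-1=3
cmp $t5, 0  (cmp 3,0)
bne top: taken
xor $t2, $t2, 18 → $t2=10^18=24
sub $t5, $t5, 1 → $t5=3-1=2
cmp $t5, 0  (cmp 2,0)
bne top: taken
xor $t2, $t2, 18 → $t2=24^18=10
sub $t5, $t5, 1 → $t5=2-1=1
cmp $t5, 0  (cmp 1,0)
bne top: taken
xor $t2, $t2, 18 → $t2=10^18=24
sub $t5, $t5, 1 → $t5=1-1=0
cmp $t5, 0  (cmp 0,0)
bne top: not taken
halt.
Total executed instructions: 31.

31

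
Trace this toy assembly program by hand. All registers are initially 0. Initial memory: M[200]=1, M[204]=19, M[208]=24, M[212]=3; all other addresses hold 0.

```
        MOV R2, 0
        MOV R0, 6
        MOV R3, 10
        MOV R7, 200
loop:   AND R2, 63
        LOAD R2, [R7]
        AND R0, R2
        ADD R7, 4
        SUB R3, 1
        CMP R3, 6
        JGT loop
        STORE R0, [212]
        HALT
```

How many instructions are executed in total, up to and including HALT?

34

R2=0
R0=6
R3=10
R7=200
R2=0&63=0
R2=M[200]=1
R0=6&1=0
R7=200+4=204
R3=10-1=9
CMP R3, 6  (cmp 9,6)
JGT loop: taken
R2=1&63=1
R2=M[204]=19
R0=0&19=0
R7=204+4=208
R3=9-1=8
CMP R3, 6  (cmp 8,6)
JGT loop: taken
R2=19&63=19
R2=M[208]=24
R0=0&24=0
R7=208+4=212
R3=8-1=7
CMP R3, 6  (cmp 7,6)
JGT loop: taken
R2=24&63=24
R2=M[212]=3
R0=0&3=0
R7=212+4=216
R3=7-1=6
CMP R3, 6  (cmp 6,6)
JGT loop: not taken
STORE R0, [212] → M[212]=0
halt.
Total executed instructions: 34.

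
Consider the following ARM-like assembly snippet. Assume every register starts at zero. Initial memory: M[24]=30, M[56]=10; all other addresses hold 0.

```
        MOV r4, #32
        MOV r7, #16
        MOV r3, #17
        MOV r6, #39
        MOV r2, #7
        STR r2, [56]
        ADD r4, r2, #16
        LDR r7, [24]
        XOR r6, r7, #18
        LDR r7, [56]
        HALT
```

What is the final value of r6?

12

MOV r4, #32 → r4=32
MOV r7, #16 → r7=16
MOV r3, #17 → r3=17
MOV r6, #39 → r6=39
MOV r2, #7 → r2=7
STR r2, [56] → M[56]=7
ADD r4, r2, #16 → r4=7+16=23
LDR r7, [24] → r7=M[24]=30
XOR r6, r7, #18 → r6=30^18=12
LDR r7, [56] → r7=M[56]=7
halt.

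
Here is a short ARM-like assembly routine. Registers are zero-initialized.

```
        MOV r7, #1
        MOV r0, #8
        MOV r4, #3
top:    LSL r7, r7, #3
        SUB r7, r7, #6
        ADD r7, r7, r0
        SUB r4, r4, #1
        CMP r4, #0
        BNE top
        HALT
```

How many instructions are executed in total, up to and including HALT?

22

after MOV r7, #1: r7=1
after MOV r0, #8: r0=8
after MOV r4, #3: r4=3
after LSL r7, r7, #3: r7=1<<3=8
after SUB r7, r7, #6: r7=8-6=2
after ADD r7, r7, r0: r7=2+8=10
after SUB r4, r4, #1: r4=3-1=2
CMP r4, #0  (cmp 2,0)
BNE top: taken
after LSL r7, r7, #3: r7=10<<3=80
after SUB r7, r7, #6: r7=80-6=74
after ADD r7, r7, r0: r7=74+8=82
after SUB r4, r4, #1: r4=2-1=1
CMP r4, #0  (cmp 1,0)
BNE top: taken
after LSL r7, r7, #3: r7=82<<3=656
after SUB r7, r7, #6: r7=656-6=650
after ADD r7, r7, r0: r7=650+8=658
after SUB r4, r4, #1: r4=1-1=0
CMP r4, #0  (cmp 0,0)
BNE top: not taken
halt.
Total executed instructions: 22.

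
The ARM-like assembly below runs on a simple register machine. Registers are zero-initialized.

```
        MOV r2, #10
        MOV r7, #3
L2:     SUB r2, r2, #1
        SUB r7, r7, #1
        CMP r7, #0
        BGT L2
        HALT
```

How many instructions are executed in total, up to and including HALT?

r2=10
r7=3
r2=10-1=9
r7=3-1=2
CMP r7, #0  (cmp 2,0)
BGT L2: taken
r2=9-1=8
r7=2-1=1
CMP r7, #0  (cmp 1,0)
BGT L2: taken
r2=8-1=7
r7=1-1=0
CMP r7, #0  (cmp 0,0)
BGT L2: not taken
halt.
Total executed instructions: 15.

15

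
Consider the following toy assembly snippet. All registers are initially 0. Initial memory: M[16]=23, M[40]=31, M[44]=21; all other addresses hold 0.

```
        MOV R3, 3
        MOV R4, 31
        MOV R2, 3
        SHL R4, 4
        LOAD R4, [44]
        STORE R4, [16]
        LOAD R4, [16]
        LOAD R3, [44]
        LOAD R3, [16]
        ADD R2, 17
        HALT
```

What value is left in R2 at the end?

20

after MOV R3, 3: R3=3
after MOV R4, 31: R4=31
after MOV R2, 3: R2=3
after SHL R4, 4: R4=31<<4=496
after LOAD R4, [44]: R4=M[44]=21
STORE R4, [16] → M[16]=21
after LOAD R4, [16]: R4=M[16]=21
after LOAD R3, [44]: R3=M[44]=21
after LOAD R3, [16]: R3=M[16]=21
after ADD R2, 17: R2=3+17=20
halt.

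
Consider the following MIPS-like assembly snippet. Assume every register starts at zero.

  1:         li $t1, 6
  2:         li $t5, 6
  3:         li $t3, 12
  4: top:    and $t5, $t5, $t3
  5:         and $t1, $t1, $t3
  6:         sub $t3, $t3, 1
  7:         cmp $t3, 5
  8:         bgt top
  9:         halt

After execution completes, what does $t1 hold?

0

li $t1, 6 → $t1=6
li $t5, 6 → $t5=6
li $t3, 12 → $t3=12
and $t5, $t5, $t3 → $t5=6&12=4
and $t1, $t1, $t3 → $t1=6&12=4
sub $t3, $t3, 1 → $t3=12-1=11
cmp $t3, 5  (cmp 11,5)
bgt top: taken
and $t5, $t5, $t3 → $t5=4&11=0
and $t1, $t1, $t3 → $t1=4&11=0
sub $t3, $t3, 1 → $t3=11-1=10
cmp $t3, 5  (cmp 10,5)
bgt top: taken
and $t5, $t5, $t3 → $t5=0&10=0
and $t1, $t1, $t3 → $t1=0&10=0
sub $t3, $t3, 1 → $t3=10-1=9
cmp $t3, 5  (cmp 9,5)
bgt top: taken
and $t5, $t5, $t3 → $t5=0&9=0
and $t1, $t1, $t3 → $t1=0&9=0
sub $t3, $t3, 1 → $t3=9-1=8
cmp $t3, 5  (cmp 8,5)
bgt top: taken
and $t5, $t5, $t3 → $t5=0&8=0
and $t1, $t1, $t3 → $t1=0&8=0
sub $t3, $t3, 1 → $t3=8-1=7
cmp $t3, 5  (cmp 7,5)
bgt top: taken
and $t5, $t5, $t3 → $t5=0&7=0
and $t1, $t1, $t3 → $t1=0&7=0
sub $t3, $t3, 1 → $t3=7-1=6
cmp $t3, 5  (cmp 6,5)
bgt top: taken
and $t5, $t5, $t3 → $t5=0&6=0
and $t1, $t1, $t3 → $t1=0&6=0
sub $t3, $t3, 1 → $t3=6-1=5
cmp $t3, 5  (cmp 5,5)
bgt top: not taken
halt.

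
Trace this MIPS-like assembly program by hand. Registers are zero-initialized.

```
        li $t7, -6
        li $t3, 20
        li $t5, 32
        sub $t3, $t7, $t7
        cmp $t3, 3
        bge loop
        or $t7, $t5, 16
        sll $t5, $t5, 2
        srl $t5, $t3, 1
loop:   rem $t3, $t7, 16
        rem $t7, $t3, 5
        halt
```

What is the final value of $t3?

0

$t7=-6
$t3=20
$t5=32
$t3=(-6)-(-6)=0
cmp $t3, 3  (cmp 0,3)
bge loop: not taken
$t7=32|16=48
$t5=32<<2=128
$t5=0>>1=0
$t3=48%16=0
$t7=0%5=0
halt.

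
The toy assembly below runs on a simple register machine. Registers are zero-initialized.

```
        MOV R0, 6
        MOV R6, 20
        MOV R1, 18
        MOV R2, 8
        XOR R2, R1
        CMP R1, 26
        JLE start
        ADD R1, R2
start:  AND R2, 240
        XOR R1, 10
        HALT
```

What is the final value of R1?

24

after MOV R0, 6: R0=6
after MOV R6, 20: R6=20
after MOV R1, 18: R1=18
after MOV R2, 8: R2=8
after XOR R2, R1: R2=8^18=26
CMP R1, 26  (cmp 18,26)
JLE start: taken
after AND R2, 240: R2=26&240=16
after XOR R1, 10: R1=18^10=24
halt.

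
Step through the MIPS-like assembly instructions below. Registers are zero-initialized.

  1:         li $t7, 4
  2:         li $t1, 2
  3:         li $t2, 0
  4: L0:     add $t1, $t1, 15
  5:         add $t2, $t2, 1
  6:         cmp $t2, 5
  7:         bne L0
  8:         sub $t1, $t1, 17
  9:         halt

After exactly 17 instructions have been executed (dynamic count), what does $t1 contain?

62

$t7=4
$t1=2
$t2=0
$t1=2+15=17
$t2=0+1=1
cmp $t2, 5  (cmp 1,5)
bne L0: taken
$t1=17+15=32
$t2=1+1=2
cmp $t2, 5  (cmp 2,5)
bne L0: taken
$t1=32+15=47
$t2=2+1=3
cmp $t2, 5  (cmp 3,5)
bne L0: taken
$t1=47+15=62
$t2=3+1=4
After step 17: $t1 = 62.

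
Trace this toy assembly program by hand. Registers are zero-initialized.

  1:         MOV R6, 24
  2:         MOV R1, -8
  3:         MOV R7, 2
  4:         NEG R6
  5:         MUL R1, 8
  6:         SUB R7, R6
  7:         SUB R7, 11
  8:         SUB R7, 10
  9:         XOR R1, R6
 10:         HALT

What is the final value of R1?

R6=24
R1=-8
R7=2
R6=-(24)=-24
R1=(-8)*8=-64
R7=2-(-24)=26
R7=26-11=15
R7=15-10=5
R1=(-64)^(-24)=40
halt.

40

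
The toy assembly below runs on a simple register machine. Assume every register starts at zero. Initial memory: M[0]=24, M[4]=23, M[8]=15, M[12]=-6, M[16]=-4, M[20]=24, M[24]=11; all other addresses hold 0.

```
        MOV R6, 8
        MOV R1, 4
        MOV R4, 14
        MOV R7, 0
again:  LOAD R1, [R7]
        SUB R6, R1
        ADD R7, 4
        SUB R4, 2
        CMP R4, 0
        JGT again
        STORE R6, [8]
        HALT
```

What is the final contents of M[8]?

after MOV R6, 8: R6=8
after MOV R1, 4: R1=4
after MOV R4, 14: R4=14
after MOV R7, 0: R7=0
after LOAD R1, [R7]: R1=M[0]=24
after SUB R6, R1: R6=8-24=-16
after ADD R7, 4: R7=0+4=4
after SUB R4, 2: R4=14-2=12
CMP R4, 0  (cmp 12,0)
JGT again: taken
after LOAD R1, [R7]: R1=M[4]=23
after SUB R6, R1: R6=(-16)-23=-39
after ADD R7, 4: R7=4+4=8
after SUB R4, 2: R4=12-2=10
CMP R4, 0  (cmp 10,0)
JGT again: taken
after LOAD R1, [R7]: R1=M[8]=15
after SUB R6, R1: R6=(-39)-15=-54
after ADD R7, 4: R7=8+4=12
after SUB R4, 2: R4=10-2=8
CMP R4, 0  (cmp 8,0)
JGT again: taken
after LOAD R1, [R7]: R1=M[12]=-6
after SUB R6, R1: R6=(-54)-(-6)=-48
after ADD R7, 4: R7=12+4=16
after SUB R4, 2: R4=8-2=6
CMP R4, 0  (cmp 6,0)
JGT again: taken
after LOAD R1, [R7]: R1=M[16]=-4
after SUB R6, R1: R6=(-48)-(-4)=-44
after ADD R7, 4: R7=16+4=20
after SUB R4, 2: R4=6-2=4
CMP R4, 0  (cmp 4,0)
JGT again: taken
after LOAD R1, [R7]: R1=M[20]=24
after SUB R6, R1: R6=(-44)-24=-68
after ADD R7, 4: R7=20+4=24
after SUB R4, 2: R4=4-2=2
CMP R4, 0  (cmp 2,0)
JGT again: taken
after LOAD R1, [R7]: R1=M[24]=11
after SUB R6, R1: R6=(-68)-11=-79
after ADD R7, 4: R7=24+4=28
after SUB R4, 2: R4=2-2=0
CMP R4, 0  (cmp 0,0)
JGT again: not taken
STORE R6, [8] → M[8]=-79
halt.

-79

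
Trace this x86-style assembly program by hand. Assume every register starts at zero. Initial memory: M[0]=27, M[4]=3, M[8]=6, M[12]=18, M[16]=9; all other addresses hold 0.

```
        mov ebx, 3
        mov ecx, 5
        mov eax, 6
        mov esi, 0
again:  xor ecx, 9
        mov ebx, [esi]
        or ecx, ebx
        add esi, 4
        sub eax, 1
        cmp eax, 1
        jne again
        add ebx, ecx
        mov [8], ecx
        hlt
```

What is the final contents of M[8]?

after mov ebx, 3: ebx=3
after mov ecx, 5: ecx=5
after mov eax, 6: eax=6
after mov esi, 0: esi=0
after xor ecx, 9: ecx=5^9=12
after mov ebx, [esi]: ebx=M[0]=27
after or ecx, ebx: ecx=12|27=31
after add esi, 4: esi=0+4=4
after sub eax, 1: eax=6-1=5
cmp eax, 1  (cmp 5,1)
jne again: taken
after xor ecx, 9: ecx=31^9=22
after mov ebx, [esi]: ebx=M[4]=3
after or ecx, ebx: ecx=22|3=23
after add esi, 4: esi=4+4=8
after sub eax, 1: eax=5-1=4
cmp eax, 1  (cmp 4,1)
jne again: taken
after xor ecx, 9: ecx=23^9=30
after mov ebx, [esi]: ebx=M[8]=6
after or ecx, ebx: ecx=30|6=30
after add esi, 4: esi=8+4=12
after sub eax, 1: eax=4-1=3
cmp eax, 1  (cmp 3,1)
jne again: taken
after xor ecx, 9: ecx=30^9=23
after mov ebx, [esi]: ebx=M[12]=18
after or ecx, ebx: ecx=23|18=23
after add esi, 4: esi=12+4=16
after sub eax, 1: eax=3-1=2
cmp eax, 1  (cmp 2,1)
jne again: taken
after xor ecx, 9: ecx=23^9=30
after mov ebx, [esi]: ebx=M[16]=9
after or ecx, ebx: ecx=30|9=31
after add esi, 4: esi=16+4=20
after sub eax, 1: eax=2-1=1
cmp eax, 1  (cmp 1,1)
jne again: not taken
after add ebx, ecx: ebx=9+31=40
mov [8], ecx → M[8]=31
halt.

31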